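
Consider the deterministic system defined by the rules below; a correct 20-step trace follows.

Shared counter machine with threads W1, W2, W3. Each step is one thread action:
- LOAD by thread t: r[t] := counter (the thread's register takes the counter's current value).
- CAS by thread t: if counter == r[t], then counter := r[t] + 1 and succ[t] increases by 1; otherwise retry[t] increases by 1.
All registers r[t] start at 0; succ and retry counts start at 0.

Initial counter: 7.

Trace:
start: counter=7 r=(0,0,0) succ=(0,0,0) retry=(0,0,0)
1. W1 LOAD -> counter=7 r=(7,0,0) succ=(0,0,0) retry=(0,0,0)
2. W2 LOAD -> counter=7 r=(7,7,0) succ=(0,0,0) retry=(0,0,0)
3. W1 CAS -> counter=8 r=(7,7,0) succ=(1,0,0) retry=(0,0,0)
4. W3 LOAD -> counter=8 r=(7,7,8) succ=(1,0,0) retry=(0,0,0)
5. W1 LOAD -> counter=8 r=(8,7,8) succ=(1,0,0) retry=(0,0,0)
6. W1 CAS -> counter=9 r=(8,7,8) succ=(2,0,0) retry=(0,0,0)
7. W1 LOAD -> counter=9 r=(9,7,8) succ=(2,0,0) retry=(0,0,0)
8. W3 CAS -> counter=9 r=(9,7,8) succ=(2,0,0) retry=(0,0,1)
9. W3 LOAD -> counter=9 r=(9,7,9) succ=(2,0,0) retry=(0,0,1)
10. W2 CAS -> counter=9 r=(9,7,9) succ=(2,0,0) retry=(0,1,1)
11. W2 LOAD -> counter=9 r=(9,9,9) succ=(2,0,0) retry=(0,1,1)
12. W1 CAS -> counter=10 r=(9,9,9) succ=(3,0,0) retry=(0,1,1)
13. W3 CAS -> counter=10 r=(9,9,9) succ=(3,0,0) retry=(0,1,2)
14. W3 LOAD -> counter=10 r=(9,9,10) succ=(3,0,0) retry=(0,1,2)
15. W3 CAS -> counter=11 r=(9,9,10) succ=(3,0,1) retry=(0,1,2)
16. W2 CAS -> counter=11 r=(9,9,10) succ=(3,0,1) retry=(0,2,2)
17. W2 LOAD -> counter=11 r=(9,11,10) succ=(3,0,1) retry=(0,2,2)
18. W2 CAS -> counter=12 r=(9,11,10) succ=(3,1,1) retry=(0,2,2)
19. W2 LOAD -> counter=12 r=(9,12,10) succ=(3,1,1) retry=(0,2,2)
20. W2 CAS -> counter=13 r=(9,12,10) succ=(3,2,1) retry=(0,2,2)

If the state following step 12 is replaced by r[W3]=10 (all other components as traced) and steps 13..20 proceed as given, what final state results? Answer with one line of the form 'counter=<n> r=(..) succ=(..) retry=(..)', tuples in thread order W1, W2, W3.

state after step 12 := counter=10 r=(9,9,10) succ=(3,0,0) retry=(0,1,1)
13. W3 CAS -> counter=11 r=(9,9,10) succ=(3,0,1) retry=(0,1,1)
14. W3 LOAD -> counter=11 r=(9,9,11) succ=(3,0,1) retry=(0,1,1)
15. W3 CAS -> counter=12 r=(9,9,11) succ=(3,0,2) retry=(0,1,1)
16. W2 CAS -> counter=12 r=(9,9,11) succ=(3,0,2) retry=(0,2,1)
17. W2 LOAD -> counter=12 r=(9,12,11) succ=(3,0,2) retry=(0,2,1)
18. W2 CAS -> counter=13 r=(9,12,11) succ=(3,1,2) retry=(0,2,1)
19. W2 LOAD -> counter=13 r=(9,13,11) succ=(3,1,2) retry=(0,2,1)
20. W2 CAS -> counter=14 r=(9,13,11) succ=(3,2,2) retry=(0,2,1)

counter=14 r=(9,13,11) succ=(3,2,2) retry=(0,2,1)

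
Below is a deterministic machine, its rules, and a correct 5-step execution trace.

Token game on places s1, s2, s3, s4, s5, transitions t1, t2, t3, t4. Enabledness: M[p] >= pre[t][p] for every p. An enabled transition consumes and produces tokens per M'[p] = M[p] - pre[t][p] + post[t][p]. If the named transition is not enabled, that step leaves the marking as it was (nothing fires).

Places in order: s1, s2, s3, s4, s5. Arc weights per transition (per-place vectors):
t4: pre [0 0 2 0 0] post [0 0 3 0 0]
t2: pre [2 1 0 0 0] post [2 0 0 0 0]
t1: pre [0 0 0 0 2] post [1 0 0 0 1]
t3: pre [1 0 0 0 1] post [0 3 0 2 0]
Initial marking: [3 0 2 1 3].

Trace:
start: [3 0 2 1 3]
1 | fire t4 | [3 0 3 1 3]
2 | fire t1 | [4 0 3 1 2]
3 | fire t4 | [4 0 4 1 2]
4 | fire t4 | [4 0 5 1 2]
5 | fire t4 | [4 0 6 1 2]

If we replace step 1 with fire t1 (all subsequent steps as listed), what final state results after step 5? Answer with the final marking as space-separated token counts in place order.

(re-executing from step 1 with the substitution; state before step 1: [3 0 2 1 3])
1 | fire t1 | [4 0 2 1 2]
2 | fire t1 | [5 0 2 1 1]
3 | fire t4 | [5 0 3 1 1]
4 | fire t4 | [5 0 4 1 1]
5 | fire t4 | [5 0 5 1 1]

5 0 5 1 1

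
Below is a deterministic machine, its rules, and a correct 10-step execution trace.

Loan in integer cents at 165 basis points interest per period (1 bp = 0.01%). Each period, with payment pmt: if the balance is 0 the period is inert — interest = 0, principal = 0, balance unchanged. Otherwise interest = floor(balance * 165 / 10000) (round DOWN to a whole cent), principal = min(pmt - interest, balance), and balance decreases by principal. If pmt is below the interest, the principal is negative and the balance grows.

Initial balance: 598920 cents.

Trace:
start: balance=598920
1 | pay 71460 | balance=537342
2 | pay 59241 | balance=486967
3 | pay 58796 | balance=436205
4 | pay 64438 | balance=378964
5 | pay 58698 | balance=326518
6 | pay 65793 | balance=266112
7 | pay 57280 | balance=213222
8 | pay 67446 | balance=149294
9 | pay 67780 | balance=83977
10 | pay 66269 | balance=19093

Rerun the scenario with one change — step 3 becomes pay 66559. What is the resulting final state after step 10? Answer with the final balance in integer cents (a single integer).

10389

(re-executing from step 3 with the substitution; state before step 3: balance=486967)
3 | pay 66559 | balance=428442
4 | pay 64438 | balance=371073
5 | pay 58698 | balance=318497
6 | pay 65793 | balance=257959
7 | pay 57280 | balance=204935
8 | pay 67446 | balance=140870
9 | pay 67780 | balance=75414
10 | pay 66269 | balance=10389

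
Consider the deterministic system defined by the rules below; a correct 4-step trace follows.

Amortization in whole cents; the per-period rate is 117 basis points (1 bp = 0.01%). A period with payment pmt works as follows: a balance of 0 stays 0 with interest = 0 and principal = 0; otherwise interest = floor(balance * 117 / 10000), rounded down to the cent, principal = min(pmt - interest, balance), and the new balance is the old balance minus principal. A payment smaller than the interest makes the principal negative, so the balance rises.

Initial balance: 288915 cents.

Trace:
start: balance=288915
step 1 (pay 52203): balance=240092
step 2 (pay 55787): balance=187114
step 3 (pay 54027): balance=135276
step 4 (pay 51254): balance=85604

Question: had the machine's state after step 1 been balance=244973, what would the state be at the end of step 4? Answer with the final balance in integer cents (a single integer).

90659

state after step 1 := balance=244973
step 2 (pay 55787): balance=192052
step 3 (pay 54027): balance=140272
step 4 (pay 51254): balance=90659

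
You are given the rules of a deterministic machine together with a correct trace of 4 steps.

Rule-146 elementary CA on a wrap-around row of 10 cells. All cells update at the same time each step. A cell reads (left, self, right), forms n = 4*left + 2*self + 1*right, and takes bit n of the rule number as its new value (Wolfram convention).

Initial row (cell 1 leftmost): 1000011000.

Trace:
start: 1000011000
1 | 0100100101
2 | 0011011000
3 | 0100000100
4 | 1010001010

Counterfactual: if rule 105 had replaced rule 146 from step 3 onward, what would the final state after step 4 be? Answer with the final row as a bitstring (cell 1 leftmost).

(re-executing steps 3..4 under rule 105; state before step 3: 0011011000)
3 | 1011111011
4 | 1110001110

1110001110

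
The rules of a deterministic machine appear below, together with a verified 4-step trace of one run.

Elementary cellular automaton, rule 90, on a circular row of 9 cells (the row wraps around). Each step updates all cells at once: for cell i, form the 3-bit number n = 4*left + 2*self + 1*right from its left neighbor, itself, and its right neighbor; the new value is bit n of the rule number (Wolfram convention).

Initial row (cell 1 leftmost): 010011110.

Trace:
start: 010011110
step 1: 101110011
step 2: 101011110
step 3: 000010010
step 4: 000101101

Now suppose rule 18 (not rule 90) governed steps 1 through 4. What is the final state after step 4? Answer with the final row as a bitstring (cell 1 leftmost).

101000000

(re-executing steps 1..4 under rule 18; state before step 1: 010011110)
step 1: 101100001
step 2: 000010010
step 3: 000101101
step 4: 101000000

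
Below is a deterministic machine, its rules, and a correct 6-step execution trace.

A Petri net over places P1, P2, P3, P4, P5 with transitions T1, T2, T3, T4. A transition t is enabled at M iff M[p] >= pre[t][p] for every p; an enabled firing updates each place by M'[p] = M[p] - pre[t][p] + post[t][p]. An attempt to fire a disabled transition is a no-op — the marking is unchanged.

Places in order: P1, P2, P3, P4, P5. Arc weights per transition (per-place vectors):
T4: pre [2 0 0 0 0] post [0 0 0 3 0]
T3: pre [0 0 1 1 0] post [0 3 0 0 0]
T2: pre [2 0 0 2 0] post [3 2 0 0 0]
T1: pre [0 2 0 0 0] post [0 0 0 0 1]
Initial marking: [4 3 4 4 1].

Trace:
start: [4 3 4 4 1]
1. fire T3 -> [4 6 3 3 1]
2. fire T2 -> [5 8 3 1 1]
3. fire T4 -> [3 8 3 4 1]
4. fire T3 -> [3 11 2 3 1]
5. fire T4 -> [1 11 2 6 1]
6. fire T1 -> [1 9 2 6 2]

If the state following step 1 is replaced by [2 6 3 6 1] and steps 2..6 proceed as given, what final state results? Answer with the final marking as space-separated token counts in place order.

state after step 1 := [2 6 3 6 1]
2. fire T2 -> [3 8 3 4 1]
3. fire T4 -> [1 8 3 7 1]
4. fire T3 -> [1 11 2 6 1]
5. fire T4 -> [1 11 2 6 1]
6. fire T1 -> [1 9 2 6 2]

1 9 2 6 2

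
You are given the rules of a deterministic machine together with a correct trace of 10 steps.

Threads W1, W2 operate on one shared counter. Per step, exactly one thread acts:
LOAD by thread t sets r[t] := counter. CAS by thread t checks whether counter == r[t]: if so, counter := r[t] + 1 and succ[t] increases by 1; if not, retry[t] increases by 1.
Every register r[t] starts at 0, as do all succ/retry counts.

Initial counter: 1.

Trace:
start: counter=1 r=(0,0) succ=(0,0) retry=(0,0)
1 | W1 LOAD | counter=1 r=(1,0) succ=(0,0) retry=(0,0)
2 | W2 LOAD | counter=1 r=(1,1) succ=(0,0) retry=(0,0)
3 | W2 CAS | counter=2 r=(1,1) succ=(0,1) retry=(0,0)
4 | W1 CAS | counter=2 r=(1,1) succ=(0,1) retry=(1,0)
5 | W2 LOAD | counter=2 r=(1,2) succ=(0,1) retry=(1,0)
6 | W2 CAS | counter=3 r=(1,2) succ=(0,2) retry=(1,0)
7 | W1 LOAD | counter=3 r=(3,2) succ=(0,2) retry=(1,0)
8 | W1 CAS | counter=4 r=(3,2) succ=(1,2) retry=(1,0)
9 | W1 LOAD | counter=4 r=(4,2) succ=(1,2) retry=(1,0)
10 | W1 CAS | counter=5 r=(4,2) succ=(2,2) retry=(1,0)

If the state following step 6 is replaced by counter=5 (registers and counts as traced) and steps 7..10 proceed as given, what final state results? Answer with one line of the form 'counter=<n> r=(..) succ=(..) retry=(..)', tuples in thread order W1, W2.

counter=7 r=(6,2) succ=(2,2) retry=(1,0)

state after step 6 := counter=5 r=(1,2) succ=(0,2) retry=(1,0)
7 | W1 LOAD | counter=5 r=(5,2) succ=(0,2) retry=(1,0)
8 | W1 CAS | counter=6 r=(5,2) succ=(1,2) retry=(1,0)
9 | W1 LOAD | counter=6 r=(6,2) succ=(1,2) retry=(1,0)
10 | W1 CAS | counter=7 r=(6,2) succ=(2,2) retry=(1,0)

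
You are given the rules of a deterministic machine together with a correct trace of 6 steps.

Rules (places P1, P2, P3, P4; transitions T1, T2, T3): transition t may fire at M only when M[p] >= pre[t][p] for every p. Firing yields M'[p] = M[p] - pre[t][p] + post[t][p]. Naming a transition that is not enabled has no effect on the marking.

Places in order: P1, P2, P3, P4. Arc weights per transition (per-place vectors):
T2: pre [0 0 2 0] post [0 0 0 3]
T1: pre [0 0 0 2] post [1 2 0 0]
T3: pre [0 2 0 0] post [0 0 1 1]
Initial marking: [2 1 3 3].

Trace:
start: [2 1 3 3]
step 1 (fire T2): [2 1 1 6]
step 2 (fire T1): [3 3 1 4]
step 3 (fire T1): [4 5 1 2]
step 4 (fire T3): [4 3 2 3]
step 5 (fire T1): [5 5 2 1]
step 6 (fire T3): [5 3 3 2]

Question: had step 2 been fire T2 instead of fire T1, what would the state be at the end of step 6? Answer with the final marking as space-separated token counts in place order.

(re-executing from step 2 with the substitution; state before step 2: [2 1 1 6])
step 2 (fire T2): [2 1 1 6]
step 3 (fire T1): [3 3 1 4]
step 4 (fire T3): [3 1 2 5]
step 5 (fire T1): [4 3 2 3]
step 6 (fire T3): [4 1 3 4]

4 1 3 4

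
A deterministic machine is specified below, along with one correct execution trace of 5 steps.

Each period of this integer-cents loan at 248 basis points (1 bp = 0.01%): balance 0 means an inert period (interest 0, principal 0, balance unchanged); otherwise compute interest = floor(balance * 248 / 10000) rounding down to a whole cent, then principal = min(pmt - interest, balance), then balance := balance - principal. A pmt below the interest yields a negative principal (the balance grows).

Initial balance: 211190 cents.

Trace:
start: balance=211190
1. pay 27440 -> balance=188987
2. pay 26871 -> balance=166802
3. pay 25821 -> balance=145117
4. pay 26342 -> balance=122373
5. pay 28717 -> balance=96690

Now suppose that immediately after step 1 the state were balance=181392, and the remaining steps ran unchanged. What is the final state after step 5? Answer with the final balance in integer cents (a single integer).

88315

state after step 1 := balance=181392
2. pay 26871 -> balance=159019
3. pay 25821 -> balance=137141
4. pay 26342 -> balance=114200
5. pay 28717 -> balance=88315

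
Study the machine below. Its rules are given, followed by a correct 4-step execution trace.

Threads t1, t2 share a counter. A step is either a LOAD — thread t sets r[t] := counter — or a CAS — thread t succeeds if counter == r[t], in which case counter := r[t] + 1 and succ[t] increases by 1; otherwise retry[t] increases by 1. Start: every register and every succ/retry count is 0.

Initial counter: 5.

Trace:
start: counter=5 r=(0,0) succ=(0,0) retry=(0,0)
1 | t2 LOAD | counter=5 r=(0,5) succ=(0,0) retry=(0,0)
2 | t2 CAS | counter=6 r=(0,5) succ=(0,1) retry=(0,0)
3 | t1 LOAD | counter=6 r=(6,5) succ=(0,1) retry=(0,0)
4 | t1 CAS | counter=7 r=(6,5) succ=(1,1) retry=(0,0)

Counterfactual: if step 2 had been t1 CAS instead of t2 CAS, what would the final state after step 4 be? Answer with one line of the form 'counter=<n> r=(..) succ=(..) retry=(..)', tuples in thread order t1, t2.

counter=6 r=(5,5) succ=(1,0) retry=(1,0)

(re-executing from step 2 with the substitution; state before step 2: counter=5 r=(0,5) succ=(0,0) retry=(0,0))
2 | t1 CAS | counter=5 r=(0,5) succ=(0,0) retry=(1,0)
3 | t1 LOAD | counter=5 r=(5,5) succ=(0,0) retry=(1,0)
4 | t1 CAS | counter=6 r=(5,5) succ=(1,0) retry=(1,0)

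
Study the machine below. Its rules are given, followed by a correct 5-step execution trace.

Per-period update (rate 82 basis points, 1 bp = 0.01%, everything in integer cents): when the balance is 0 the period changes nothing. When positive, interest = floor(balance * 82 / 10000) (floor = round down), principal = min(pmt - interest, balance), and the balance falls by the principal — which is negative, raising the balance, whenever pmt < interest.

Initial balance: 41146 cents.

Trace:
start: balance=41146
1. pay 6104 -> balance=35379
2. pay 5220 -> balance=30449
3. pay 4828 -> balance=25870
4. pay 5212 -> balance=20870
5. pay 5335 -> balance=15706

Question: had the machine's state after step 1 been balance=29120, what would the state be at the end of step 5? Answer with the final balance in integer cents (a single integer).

9237

state after step 1 := balance=29120
2. pay 5220 -> balance=24138
3. pay 4828 -> balance=19507
4. pay 5212 -> balance=14454
5. pay 5335 -> balance=9237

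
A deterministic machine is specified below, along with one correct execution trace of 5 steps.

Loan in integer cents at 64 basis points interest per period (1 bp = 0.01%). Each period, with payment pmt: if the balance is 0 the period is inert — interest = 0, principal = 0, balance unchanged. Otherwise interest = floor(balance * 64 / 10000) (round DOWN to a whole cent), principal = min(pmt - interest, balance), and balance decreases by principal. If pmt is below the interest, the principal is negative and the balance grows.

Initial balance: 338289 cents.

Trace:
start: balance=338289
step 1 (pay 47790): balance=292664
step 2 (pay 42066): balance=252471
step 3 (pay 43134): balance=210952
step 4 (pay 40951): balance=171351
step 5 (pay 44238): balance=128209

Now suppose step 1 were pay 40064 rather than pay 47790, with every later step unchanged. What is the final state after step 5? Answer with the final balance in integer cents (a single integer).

136135

(re-executing from step 1 with the substitution; state before step 1: balance=338289)
step 1 (pay 40064): balance=300390
step 2 (pay 42066): balance=260246
step 3 (pay 43134): balance=218777
step 4 (pay 40951): balance=179226
step 5 (pay 44238): balance=136135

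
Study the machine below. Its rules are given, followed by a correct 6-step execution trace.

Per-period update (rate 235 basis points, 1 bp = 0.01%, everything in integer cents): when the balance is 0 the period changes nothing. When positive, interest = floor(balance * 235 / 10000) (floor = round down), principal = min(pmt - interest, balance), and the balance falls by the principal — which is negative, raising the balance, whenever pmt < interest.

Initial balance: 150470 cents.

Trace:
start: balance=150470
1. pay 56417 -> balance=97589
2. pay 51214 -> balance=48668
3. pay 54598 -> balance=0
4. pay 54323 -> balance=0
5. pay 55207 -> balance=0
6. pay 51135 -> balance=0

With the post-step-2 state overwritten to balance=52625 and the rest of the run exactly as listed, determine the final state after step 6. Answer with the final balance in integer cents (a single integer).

0

state after step 2 := balance=52625
3. pay 54598 -> balance=0
4. pay 54323 -> balance=0
5. pay 55207 -> balance=0
6. pay 51135 -> balance=0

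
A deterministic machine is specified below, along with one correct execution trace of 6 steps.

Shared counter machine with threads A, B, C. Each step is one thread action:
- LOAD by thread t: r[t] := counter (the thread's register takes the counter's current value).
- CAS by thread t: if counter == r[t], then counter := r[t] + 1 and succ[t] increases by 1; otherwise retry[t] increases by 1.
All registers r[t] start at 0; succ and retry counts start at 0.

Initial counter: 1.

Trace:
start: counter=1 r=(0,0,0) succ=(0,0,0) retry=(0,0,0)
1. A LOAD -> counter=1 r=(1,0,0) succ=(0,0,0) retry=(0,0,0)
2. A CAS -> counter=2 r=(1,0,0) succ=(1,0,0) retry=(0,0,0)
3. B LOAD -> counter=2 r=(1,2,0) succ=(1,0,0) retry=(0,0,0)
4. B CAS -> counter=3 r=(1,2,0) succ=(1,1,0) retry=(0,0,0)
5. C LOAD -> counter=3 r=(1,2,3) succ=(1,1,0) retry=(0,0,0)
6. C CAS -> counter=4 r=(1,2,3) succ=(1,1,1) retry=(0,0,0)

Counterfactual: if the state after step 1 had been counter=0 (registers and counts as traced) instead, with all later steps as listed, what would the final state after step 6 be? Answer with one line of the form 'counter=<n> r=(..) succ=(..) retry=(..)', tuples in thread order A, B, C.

state after step 1 := counter=0 r=(1,0,0) succ=(0,0,0) retry=(0,0,0)
2. A CAS -> counter=0 r=(1,0,0) succ=(0,0,0) retry=(1,0,0)
3. B LOAD -> counter=0 r=(1,0,0) succ=(0,0,0) retry=(1,0,0)
4. B CAS -> counter=1 r=(1,0,0) succ=(0,1,0) retry=(1,0,0)
5. C LOAD -> counter=1 r=(1,0,1) succ=(0,1,0) retry=(1,0,0)
6. C CAS -> counter=2 r=(1,0,1) succ=(0,1,1) retry=(1,0,0)

counter=2 r=(1,0,1) succ=(0,1,1) retry=(1,0,0)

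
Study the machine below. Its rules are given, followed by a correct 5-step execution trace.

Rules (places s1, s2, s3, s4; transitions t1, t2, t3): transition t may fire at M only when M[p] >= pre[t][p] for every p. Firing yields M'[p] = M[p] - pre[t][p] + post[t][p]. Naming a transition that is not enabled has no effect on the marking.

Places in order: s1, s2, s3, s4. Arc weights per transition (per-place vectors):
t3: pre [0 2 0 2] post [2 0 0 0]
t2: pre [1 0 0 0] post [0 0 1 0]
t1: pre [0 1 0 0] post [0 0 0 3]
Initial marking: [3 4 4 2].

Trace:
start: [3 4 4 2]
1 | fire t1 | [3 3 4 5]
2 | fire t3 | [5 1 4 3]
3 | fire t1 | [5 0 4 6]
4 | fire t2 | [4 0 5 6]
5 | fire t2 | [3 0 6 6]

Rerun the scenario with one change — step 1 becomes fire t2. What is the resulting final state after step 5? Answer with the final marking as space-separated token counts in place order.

(re-executing from step 1 with the substitution; state before step 1: [3 4 4 2])
1 | fire t2 | [2 4 5 2]
2 | fire t3 | [4 2 5 0]
3 | fire t1 | [4 1 5 3]
4 | fire t2 | [3 1 6 3]
5 | fire t2 | [2 1 7 3]

2 1 7 3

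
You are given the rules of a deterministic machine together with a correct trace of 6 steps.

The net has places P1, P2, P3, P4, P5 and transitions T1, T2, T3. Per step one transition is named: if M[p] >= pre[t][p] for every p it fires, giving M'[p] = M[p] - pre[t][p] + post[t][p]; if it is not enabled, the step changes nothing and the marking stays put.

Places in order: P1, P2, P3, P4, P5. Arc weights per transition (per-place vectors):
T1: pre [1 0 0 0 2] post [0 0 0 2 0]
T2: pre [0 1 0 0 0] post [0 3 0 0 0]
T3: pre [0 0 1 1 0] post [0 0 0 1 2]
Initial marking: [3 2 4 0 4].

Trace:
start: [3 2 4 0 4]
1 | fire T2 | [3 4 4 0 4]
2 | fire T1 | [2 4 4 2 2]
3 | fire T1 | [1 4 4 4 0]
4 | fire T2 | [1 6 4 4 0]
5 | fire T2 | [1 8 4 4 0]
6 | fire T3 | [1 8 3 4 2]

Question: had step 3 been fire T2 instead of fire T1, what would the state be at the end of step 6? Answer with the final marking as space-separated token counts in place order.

2 10 3 2 4

(re-executing from step 3 with the substitution; state before step 3: [2 4 4 2 2])
3 | fire T2 | [2 6 4 2 2]
4 | fire T2 | [2 8 4 2 2]
5 | fire T2 | [2 10 4 2 2]
6 | fire T3 | [2 10 3 2 4]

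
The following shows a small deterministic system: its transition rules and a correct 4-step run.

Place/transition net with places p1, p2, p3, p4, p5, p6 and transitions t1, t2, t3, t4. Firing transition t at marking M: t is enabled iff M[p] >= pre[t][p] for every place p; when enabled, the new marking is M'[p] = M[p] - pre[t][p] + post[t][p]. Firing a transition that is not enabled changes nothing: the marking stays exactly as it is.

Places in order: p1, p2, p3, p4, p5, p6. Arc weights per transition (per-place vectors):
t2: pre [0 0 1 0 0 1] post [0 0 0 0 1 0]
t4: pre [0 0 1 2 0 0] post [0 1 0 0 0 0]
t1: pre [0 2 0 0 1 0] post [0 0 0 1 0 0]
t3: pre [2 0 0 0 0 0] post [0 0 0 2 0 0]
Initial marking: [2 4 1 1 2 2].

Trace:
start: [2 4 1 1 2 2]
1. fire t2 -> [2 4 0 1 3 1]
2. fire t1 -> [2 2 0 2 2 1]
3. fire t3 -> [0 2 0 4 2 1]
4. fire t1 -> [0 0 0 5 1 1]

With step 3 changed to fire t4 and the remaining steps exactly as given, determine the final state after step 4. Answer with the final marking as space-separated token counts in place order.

(re-executing from step 3 with the substitution; state before step 3: [2 2 0 2 2 1])
3. fire t4 -> [2 2 0 2 2 1]
4. fire t1 -> [2 0 0 3 1 1]

2 0 0 3 1 1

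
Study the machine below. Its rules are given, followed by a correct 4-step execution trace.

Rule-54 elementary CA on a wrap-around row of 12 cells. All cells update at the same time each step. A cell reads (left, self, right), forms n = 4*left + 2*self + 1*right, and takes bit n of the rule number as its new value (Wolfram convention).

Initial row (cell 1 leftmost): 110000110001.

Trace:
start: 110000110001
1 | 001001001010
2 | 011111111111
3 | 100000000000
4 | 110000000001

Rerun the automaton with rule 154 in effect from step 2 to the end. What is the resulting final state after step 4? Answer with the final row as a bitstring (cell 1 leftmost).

(re-executing steps 2..4 under rule 154; state before step 2: 001001001010)
2 | 010110110001
3 | 000100101010
4 | 001011000001

001011000001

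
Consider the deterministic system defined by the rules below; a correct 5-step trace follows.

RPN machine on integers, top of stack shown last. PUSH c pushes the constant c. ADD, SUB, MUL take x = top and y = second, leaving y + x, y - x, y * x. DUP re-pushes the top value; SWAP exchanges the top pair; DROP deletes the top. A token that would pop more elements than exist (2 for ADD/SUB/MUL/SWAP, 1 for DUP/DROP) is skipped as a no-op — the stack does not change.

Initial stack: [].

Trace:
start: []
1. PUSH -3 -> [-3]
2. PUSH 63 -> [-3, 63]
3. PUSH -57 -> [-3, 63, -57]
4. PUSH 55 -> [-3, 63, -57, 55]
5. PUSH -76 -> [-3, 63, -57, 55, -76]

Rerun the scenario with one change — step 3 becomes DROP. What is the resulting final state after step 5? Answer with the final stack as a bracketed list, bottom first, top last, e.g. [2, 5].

[-3, 55, -76]

(re-executing from step 3 with the substitution; state before step 3: [-3, 63])
3. DROP -> [-3]
4. PUSH 55 -> [-3, 55]
5. PUSH -76 -> [-3, 55, -76]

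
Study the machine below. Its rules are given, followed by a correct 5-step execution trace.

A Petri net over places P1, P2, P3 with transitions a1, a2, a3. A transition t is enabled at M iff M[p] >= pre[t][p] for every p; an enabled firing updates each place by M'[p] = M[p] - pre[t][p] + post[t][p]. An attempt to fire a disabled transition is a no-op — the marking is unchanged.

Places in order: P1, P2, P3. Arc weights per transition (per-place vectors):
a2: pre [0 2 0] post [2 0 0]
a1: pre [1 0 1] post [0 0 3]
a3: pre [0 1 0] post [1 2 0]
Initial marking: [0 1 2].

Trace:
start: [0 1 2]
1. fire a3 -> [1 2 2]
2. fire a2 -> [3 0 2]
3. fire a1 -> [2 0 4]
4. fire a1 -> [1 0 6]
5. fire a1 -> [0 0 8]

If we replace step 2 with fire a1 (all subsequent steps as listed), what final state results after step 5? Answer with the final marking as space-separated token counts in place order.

(re-executing from step 2 with the substitution; state before step 2: [1 2 2])
2. fire a1 -> [0 2 4]
3. fire a1 -> [0 2 4]
4. fire a1 -> [0 2 4]
5. fire a1 -> [0 2 4]

0 2 4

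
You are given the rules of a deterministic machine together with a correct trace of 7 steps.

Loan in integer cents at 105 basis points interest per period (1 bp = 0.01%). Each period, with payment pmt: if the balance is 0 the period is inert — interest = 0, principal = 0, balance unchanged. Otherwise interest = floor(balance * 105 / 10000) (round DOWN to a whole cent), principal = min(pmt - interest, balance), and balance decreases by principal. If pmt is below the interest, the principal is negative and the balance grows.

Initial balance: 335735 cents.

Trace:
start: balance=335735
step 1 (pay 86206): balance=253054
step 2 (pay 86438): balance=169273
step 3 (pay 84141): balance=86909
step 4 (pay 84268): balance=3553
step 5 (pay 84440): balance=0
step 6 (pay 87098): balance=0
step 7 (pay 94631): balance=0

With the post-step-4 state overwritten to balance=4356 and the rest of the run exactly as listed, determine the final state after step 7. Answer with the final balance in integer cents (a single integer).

state after step 4 := balance=4356
step 5 (pay 84440): balance=0
step 6 (pay 87098): balance=0
step 7 (pay 94631): balance=0

0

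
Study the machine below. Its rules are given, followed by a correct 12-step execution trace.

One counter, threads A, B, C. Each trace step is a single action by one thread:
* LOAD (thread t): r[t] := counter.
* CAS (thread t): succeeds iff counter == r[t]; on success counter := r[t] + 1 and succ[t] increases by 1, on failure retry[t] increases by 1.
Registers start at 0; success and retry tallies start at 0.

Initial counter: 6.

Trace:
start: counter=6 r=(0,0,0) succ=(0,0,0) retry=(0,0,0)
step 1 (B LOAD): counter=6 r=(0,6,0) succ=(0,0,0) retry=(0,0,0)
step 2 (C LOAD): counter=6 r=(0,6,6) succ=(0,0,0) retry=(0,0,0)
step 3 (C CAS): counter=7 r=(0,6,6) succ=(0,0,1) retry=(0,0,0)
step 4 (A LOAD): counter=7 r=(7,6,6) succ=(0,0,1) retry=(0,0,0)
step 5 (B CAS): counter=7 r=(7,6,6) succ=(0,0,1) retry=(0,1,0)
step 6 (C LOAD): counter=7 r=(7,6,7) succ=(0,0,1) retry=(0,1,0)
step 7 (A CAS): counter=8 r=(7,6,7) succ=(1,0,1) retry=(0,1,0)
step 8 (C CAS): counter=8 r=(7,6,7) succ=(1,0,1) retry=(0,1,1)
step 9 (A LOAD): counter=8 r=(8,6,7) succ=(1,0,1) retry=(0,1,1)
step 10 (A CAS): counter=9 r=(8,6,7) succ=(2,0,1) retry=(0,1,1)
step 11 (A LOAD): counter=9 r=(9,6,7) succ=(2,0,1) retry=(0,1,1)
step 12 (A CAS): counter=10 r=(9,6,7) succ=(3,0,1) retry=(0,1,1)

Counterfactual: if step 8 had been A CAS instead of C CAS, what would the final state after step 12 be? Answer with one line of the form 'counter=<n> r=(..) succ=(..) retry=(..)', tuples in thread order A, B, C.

(re-executing from step 8 with the substitution; state before step 8: counter=8 r=(7,6,7) succ=(1,0,1) retry=(0,1,0))
step 8 (A CAS): counter=8 r=(7,6,7) succ=(1,0,1) retry=(1,1,0)
step 9 (A LOAD): counter=8 r=(8,6,7) succ=(1,0,1) retry=(1,1,0)
step 10 (A CAS): counter=9 r=(8,6,7) succ=(2,0,1) retry=(1,1,0)
step 11 (A LOAD): counter=9 r=(9,6,7) succ=(2,0,1) retry=(1,1,0)
step 12 (A CAS): counter=10 r=(9,6,7) succ=(3,0,1) retry=(1,1,0)

counter=10 r=(9,6,7) succ=(3,0,1) retry=(1,1,0)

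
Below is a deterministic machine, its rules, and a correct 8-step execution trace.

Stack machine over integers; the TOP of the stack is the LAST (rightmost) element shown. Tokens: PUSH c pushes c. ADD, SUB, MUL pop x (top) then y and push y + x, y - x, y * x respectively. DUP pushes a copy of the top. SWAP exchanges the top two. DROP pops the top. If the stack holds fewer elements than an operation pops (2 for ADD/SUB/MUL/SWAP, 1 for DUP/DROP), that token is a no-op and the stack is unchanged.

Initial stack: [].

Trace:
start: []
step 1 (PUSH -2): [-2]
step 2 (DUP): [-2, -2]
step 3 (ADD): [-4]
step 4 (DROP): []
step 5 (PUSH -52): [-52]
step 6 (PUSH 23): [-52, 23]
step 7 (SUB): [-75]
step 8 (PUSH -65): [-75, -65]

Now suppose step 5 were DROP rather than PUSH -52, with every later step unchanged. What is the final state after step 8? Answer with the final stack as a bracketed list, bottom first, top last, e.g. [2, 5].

(re-executing from step 5 with the substitution; state before step 5: [])
step 5 (DROP): []
step 6 (PUSH 23): [23]
step 7 (SUB): [23]
step 8 (PUSH -65): [23, -65]

[23, -65]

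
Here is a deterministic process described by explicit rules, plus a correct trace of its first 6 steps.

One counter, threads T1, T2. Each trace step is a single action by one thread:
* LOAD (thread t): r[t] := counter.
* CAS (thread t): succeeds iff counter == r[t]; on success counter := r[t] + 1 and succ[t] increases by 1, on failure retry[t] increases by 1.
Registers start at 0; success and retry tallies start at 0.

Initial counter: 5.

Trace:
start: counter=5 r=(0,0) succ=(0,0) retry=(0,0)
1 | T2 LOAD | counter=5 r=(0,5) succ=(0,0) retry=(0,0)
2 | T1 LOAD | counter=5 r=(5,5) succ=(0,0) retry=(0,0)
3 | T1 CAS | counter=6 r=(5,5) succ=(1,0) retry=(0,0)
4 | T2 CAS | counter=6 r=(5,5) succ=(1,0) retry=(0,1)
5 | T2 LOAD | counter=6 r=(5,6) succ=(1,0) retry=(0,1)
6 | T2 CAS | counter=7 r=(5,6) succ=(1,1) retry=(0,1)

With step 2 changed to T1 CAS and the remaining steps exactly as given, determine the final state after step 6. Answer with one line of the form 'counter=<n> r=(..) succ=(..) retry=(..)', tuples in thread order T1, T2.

counter=7 r=(0,6) succ=(0,2) retry=(2,0)

(re-executing from step 2 with the substitution; state before step 2: counter=5 r=(0,5) succ=(0,0) retry=(0,0))
2 | T1 CAS | counter=5 r=(0,5) succ=(0,0) retry=(1,0)
3 | T1 CAS | counter=5 r=(0,5) succ=(0,0) retry=(2,0)
4 | T2 CAS | counter=6 r=(0,5) succ=(0,1) retry=(2,0)
5 | T2 LOAD | counter=6 r=(0,6) succ=(0,1) retry=(2,0)
6 | T2 CAS | counter=7 r=(0,6) succ=(0,2) retry=(2,0)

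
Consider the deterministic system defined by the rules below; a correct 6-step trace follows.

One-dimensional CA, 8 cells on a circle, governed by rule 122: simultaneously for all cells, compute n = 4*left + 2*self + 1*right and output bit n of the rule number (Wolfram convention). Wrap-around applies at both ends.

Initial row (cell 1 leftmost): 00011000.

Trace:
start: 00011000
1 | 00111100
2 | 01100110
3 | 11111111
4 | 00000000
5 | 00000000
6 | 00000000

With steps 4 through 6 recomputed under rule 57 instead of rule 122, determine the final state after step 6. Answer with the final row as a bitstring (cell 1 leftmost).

00000000

(re-executing steps 4..6 under rule 57; state before step 4: 11111111)
4 | 00000000
5 | 11111111
6 | 00000000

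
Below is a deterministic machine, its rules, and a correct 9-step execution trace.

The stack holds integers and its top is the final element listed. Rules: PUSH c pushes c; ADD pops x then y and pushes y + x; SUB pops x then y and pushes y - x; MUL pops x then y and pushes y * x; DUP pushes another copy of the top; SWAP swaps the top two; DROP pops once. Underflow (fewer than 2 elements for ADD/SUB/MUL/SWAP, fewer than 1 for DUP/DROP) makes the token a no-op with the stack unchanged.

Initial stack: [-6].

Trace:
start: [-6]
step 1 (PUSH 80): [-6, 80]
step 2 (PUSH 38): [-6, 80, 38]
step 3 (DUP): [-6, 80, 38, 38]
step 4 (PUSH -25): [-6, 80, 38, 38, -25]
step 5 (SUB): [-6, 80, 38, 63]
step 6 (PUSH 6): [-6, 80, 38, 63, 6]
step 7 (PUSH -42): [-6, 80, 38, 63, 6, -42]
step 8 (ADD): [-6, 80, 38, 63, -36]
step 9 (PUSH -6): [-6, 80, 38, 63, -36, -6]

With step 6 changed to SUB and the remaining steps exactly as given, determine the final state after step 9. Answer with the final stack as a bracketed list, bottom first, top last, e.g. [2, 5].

[-6, 80, -67, -6]

(re-executing from step 6 with the substitution; state before step 6: [-6, 80, 38, 63])
step 6 (SUB): [-6, 80, -25]
step 7 (PUSH -42): [-6, 80, -25, -42]
step 8 (ADD): [-6, 80, -67]
step 9 (PUSH -6): [-6, 80, -67, -6]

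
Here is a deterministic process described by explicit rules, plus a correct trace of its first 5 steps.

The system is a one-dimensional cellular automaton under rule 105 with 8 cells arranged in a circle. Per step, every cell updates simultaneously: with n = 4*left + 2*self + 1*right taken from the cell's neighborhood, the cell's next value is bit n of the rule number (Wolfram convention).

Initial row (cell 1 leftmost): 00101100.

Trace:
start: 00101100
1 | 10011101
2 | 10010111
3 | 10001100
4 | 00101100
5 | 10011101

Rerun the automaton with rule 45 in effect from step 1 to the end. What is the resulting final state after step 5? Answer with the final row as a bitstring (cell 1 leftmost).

01101110

(re-executing steps 1..5 under rule 45; state before step 1: 00101100)
1 | 10111001
2 | 01100001
3 | 11001101
4 | 00001011
5 | 01101110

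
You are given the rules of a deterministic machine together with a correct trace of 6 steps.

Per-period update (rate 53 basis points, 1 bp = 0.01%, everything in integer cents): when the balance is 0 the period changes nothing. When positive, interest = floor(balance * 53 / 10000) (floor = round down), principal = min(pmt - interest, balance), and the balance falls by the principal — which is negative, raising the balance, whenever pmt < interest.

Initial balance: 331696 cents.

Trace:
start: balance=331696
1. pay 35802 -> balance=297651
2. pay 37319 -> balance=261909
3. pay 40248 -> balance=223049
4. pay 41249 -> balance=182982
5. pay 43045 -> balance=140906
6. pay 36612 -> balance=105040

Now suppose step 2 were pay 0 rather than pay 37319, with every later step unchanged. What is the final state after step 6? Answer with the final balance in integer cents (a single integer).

(re-executing from step 2 with the substitution; state before step 2: balance=297651)
2. pay 0 -> balance=299228
3. pay 40248 -> balance=260565
4. pay 41249 -> balance=220696
5. pay 43045 -> balance=178820
6. pay 36612 -> balance=143155

143155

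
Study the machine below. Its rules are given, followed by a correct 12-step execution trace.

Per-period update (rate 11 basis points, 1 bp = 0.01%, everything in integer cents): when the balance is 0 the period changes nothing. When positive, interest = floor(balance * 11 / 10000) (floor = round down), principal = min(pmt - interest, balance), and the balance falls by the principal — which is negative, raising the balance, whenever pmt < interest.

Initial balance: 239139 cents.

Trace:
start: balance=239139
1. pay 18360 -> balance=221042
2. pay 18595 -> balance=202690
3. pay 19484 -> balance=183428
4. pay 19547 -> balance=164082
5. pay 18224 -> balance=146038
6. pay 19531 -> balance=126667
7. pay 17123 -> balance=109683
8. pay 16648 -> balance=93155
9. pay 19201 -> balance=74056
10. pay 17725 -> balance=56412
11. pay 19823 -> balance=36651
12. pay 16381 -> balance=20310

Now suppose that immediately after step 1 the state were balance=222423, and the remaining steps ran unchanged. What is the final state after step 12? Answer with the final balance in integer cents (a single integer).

state after step 1 := balance=222423
2. pay 18595 -> balance=204072
3. pay 19484 -> balance=184812
4. pay 19547 -> balance=165468
5. pay 18224 -> balance=147426
6. pay 19531 -> balance=128057
7. pay 17123 -> balance=111074
8. pay 16648 -> balance=94548
9. pay 19201 -> balance=75451
10. pay 17725 -> balance=57808
11. pay 19823 -> balance=38048
12. pay 16381 -> balance=21708

21708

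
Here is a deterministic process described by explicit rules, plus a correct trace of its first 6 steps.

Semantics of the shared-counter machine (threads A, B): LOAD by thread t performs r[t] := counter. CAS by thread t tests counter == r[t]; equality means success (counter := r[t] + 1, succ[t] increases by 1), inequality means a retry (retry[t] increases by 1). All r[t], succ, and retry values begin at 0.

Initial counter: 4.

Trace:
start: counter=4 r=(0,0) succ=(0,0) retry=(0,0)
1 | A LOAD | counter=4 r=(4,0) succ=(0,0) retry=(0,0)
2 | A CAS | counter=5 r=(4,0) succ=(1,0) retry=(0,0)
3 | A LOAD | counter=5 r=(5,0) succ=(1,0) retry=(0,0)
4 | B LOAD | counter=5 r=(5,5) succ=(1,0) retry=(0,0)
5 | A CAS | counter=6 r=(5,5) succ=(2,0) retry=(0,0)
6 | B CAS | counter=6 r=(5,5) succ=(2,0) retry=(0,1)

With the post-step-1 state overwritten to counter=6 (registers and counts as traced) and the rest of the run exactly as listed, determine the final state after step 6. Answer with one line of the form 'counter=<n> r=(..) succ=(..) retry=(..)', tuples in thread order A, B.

counter=7 r=(6,6) succ=(1,0) retry=(1,1)

state after step 1 := counter=6 r=(4,0) succ=(0,0) retry=(0,0)
2 | A CAS | counter=6 r=(4,0) succ=(0,0) retry=(1,0)
3 | A LOAD | counter=6 r=(6,0) succ=(0,0) retry=(1,0)
4 | B LOAD | counter=6 r=(6,6) succ=(0,0) retry=(1,0)
5 | A CAS | counter=7 r=(6,6) succ=(1,0) retry=(1,0)
6 | B CAS | counter=7 r=(6,6) succ=(1,0) retry=(1,1)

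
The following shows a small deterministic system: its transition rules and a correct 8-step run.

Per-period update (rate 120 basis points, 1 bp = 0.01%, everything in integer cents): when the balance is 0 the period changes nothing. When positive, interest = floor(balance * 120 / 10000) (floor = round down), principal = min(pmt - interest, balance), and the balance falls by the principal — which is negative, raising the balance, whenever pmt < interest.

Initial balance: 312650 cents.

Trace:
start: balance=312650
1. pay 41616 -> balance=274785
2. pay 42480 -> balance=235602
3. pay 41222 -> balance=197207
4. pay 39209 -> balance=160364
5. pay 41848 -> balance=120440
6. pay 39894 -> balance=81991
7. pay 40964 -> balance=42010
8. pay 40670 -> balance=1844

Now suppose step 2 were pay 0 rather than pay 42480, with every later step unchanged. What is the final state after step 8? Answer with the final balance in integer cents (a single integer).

(re-executing from step 2 with the substitution; state before step 2: balance=274785)
2. pay 0 -> balance=278082
3. pay 41222 -> balance=240196
4. pay 39209 -> balance=203869
5. pay 41848 -> balance=164467
6. pay 39894 -> balance=126546
7. pay 40964 -> balance=87100
8. pay 40670 -> balance=47475

47475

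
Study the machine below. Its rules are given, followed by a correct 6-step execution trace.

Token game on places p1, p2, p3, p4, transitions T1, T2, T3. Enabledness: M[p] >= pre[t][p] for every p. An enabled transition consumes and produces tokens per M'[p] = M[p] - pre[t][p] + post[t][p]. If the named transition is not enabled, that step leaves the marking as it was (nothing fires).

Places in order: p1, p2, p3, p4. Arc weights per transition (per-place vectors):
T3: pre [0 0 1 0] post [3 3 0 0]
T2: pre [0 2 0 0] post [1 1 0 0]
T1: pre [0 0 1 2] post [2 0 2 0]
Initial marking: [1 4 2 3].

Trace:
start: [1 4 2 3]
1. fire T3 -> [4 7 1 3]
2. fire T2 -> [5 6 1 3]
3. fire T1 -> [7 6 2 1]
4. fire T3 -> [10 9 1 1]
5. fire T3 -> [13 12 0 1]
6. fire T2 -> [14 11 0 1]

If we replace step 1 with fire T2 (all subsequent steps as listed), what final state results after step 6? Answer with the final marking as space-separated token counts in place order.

(re-executing from step 1 with the substitution; state before step 1: [1 4 2 3])
1. fire T2 -> [2 3 2 3]
2. fire T2 -> [3 2 2 3]
3. fire T1 -> [5 2 3 1]
4. fire T3 -> [8 5 2 1]
5. fire T3 -> [11 8 1 1]
6. fire T2 -> [12 7 1 1]

12 7 1 1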